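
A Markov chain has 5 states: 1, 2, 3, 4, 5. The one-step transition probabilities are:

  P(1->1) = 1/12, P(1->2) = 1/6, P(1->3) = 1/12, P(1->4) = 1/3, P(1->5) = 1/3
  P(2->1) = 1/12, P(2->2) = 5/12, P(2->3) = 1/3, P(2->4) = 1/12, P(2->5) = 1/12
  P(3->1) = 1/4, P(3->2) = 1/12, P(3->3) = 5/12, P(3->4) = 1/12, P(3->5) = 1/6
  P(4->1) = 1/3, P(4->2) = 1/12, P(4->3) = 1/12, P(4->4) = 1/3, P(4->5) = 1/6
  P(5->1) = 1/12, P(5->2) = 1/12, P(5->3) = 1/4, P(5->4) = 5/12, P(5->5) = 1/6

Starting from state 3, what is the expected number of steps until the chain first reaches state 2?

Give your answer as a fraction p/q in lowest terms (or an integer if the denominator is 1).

Answer: 1504/151

Derivation:
Let h_i = expected steps to first reach 2 from state i.
Boundary: h_2 = 0.
First-step equations for the other states:
  h_1 = 1 + 1/12*h_1 + 1/6*h_2 + 1/12*h_3 + 1/3*h_4 + 1/3*h_5
  h_3 = 1 + 1/4*h_1 + 1/12*h_2 + 5/12*h_3 + 1/12*h_4 + 1/6*h_5
  h_4 = 1 + 1/3*h_1 + 1/12*h_2 + 1/12*h_3 + 1/3*h_4 + 1/6*h_5
  h_5 = 1 + 1/12*h_1 + 1/12*h_2 + 1/4*h_3 + 5/12*h_4 + 1/6*h_5

Substituting h_2 = 0 and rearranging gives the linear system (I - Q) h = 1:
  [11/12, -1/12, -1/3, -1/3] . (h_1, h_3, h_4, h_5) = 1
  [-1/4, 7/12, -1/12, -1/6] . (h_1, h_3, h_4, h_5) = 1
  [-1/3, -1/12, 2/3, -1/6] . (h_1, h_3, h_4, h_5) = 1
  [-1/12, -1/4, -5/12, 5/6] . (h_1, h_3, h_4, h_5) = 1

Solving yields:
  h_1 = 1396/151
  h_3 = 1504/151
  h_4 = 1492/151
  h_5 = 1518/151

Starting state is 3, so the expected hitting time is h_3 = 1504/151.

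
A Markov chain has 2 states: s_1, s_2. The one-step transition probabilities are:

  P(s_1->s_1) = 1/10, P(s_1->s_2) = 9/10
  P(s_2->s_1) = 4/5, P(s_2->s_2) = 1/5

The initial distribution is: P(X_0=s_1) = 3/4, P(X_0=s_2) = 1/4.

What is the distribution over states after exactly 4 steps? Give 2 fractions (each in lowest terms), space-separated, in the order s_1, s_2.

Answer: 21507/40000 18493/40000

Derivation:
Propagating the distribution step by step (d_{t+1} = d_t * P):
d_0 = (s_1=3/4, s_2=1/4)
  d_1[s_1] = 3/4*1/10 + 1/4*4/5 = 11/40
  d_1[s_2] = 3/4*9/10 + 1/4*1/5 = 29/40
d_1 = (s_1=11/40, s_2=29/40)
  d_2[s_1] = 11/40*1/10 + 29/40*4/5 = 243/400
  d_2[s_2] = 11/40*9/10 + 29/40*1/5 = 157/400
d_2 = (s_1=243/400, s_2=157/400)
  d_3[s_1] = 243/400*1/10 + 157/400*4/5 = 1499/4000
  d_3[s_2] = 243/400*9/10 + 157/400*1/5 = 2501/4000
d_3 = (s_1=1499/4000, s_2=2501/4000)
  d_4[s_1] = 1499/4000*1/10 + 2501/4000*4/5 = 21507/40000
  d_4[s_2] = 1499/4000*9/10 + 2501/4000*1/5 = 18493/40000
d_4 = (s_1=21507/40000, s_2=18493/40000)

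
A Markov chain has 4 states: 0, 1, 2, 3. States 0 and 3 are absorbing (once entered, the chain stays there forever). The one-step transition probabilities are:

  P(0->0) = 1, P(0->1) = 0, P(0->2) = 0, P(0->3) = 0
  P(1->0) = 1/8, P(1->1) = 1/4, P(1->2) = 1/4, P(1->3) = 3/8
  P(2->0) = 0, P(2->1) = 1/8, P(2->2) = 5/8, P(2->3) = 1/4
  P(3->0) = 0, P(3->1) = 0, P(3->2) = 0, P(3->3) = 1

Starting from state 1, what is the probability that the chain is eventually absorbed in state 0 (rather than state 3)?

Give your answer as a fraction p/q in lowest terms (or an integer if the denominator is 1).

Answer: 3/16

Derivation:
Let a_i = P(absorbed in 0 | start in state i).
Boundary conditions: a_0 = 1, a_3 = 0.
For each transient state i, a_i = sum_j P(i->j) * a_j:
  a_1 = 1/8*a_0 + 1/4*a_1 + 1/4*a_2 + 3/8*a_3
  a_2 = 0*a_0 + 1/8*a_1 + 5/8*a_2 + 1/4*a_3

Substituting a_0 = 1 and a_3 = 0, rearrange to (I - Q) a = r where r[i] = P(i -> 0):
  [3/4, -1/4] . (a_1, a_2) = 1/8
  [-1/8, 3/8] . (a_1, a_2) = 0

Solving yields:
  a_1 = 3/16
  a_2 = 1/16

Starting state is 1, so the absorption probability is a_1 = 3/16.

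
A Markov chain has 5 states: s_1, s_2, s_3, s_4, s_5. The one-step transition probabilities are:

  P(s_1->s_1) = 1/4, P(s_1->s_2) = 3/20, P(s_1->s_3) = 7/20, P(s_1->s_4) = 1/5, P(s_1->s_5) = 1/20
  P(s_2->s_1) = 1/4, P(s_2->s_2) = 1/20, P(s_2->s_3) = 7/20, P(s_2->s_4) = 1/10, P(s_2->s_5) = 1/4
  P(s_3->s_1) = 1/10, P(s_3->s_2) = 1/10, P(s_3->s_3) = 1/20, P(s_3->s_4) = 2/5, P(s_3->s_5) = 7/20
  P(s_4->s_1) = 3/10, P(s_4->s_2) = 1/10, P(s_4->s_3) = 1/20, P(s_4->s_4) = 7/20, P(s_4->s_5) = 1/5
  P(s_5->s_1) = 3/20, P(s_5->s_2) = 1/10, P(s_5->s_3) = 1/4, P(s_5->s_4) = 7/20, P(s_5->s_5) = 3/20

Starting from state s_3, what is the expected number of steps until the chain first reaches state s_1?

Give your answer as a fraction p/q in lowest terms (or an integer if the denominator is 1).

Answer: 210420/40987

Derivation:
Let h_i = expected steps to first reach s_1 from state i.
Boundary: h_s_1 = 0.
First-step equations for the other states:
  h_s_2 = 1 + 1/4*h_s_1 + 1/20*h_s_2 + 7/20*h_s_3 + 1/10*h_s_4 + 1/4*h_s_5
  h_s_3 = 1 + 1/10*h_s_1 + 1/10*h_s_2 + 1/20*h_s_3 + 2/5*h_s_4 + 7/20*h_s_5
  h_s_4 = 1 + 3/10*h_s_1 + 1/10*h_s_2 + 1/20*h_s_3 + 7/20*h_s_4 + 1/5*h_s_5
  h_s_5 = 1 + 3/20*h_s_1 + 1/10*h_s_2 + 1/4*h_s_3 + 7/20*h_s_4 + 3/20*h_s_5

Substituting h_s_1 = 0 and rearranging gives the linear system (I - Q) h = 1:
  [19/20, -7/20, -1/10, -1/4] . (h_s_2, h_s_3, h_s_4, h_s_5) = 1
  [-1/10, 19/20, -2/5, -7/20] . (h_s_2, h_s_3, h_s_4, h_s_5) = 1
  [-1/10, -1/20, 13/20, -1/5] . (h_s_2, h_s_3, h_s_4, h_s_5) = 1
  [-1/10, -1/4, -7/20, 17/20] . (h_s_2, h_s_3, h_s_4, h_s_5) = 1

Solving yields:
  h_s_2 = 192200/40987
  h_s_3 = 210420/40987
  h_s_4 = 10080/2411
  h_s_5 = 203280/40987

Starting state is s_3, so the expected hitting time is h_s_3 = 210420/40987.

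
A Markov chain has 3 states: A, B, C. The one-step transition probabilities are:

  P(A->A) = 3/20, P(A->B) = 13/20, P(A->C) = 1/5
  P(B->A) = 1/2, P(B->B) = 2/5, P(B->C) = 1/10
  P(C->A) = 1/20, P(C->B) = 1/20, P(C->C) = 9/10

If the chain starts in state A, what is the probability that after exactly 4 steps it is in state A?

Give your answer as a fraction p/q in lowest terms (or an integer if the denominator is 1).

Answer: 40323/160000

Derivation:
Computing P^4 by repeated multiplication:
P^1 =
  A: [3/20, 13/20, 1/5]
  B: [1/2, 2/5, 1/10]
  C: [1/20, 1/20, 9/10]
P^2 =
  A: [143/400, 147/400, 11/40]
  B: [7/25, 49/100, 23/100]
  C: [31/400, 39/400, 33/40]
P^3 =
  A: [2009/8000, 629/1600, 1423/4000]
  B: [597/2000, 779/2000, 39/125]
  C: [813/8000, 209/1600, 3071/4000]
P^4 =
  A: [40323/160000, 54123/160000, 32777/80000]
  B: [2041/8000, 14617/40000, 7589/20000]
  C: [19031/160000, 25071/160000, 57949/80000]

(P^4)[A -> A] = 40323/160000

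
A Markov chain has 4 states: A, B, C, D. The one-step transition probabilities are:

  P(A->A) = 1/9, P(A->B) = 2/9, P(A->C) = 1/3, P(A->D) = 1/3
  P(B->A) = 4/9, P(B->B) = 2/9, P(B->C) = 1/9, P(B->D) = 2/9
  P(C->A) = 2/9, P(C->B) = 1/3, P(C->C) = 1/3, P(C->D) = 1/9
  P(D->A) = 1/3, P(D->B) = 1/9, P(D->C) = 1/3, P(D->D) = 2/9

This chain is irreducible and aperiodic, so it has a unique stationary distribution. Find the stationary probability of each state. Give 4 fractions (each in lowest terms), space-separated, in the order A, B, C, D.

The stationary distribution satisfies pi = pi * P, i.e.:
  pi_A = 1/9*pi_A + 4/9*pi_B + 2/9*pi_C + 1/3*pi_D
  pi_B = 2/9*pi_A + 2/9*pi_B + 1/3*pi_C + 1/9*pi_D
  pi_C = 1/3*pi_A + 1/9*pi_B + 1/3*pi_C + 1/3*pi_D
  pi_D = 1/3*pi_A + 2/9*pi_B + 1/9*pi_C + 2/9*pi_D
with normalization: pi_A + pi_B + pi_C + pi_D = 1.

Using the first 3 balance equations plus normalization, the linear system A*pi = b is:
  [-8/9, 4/9, 2/9, 1/3] . pi = 0
  [2/9, -7/9, 1/3, 1/9] . pi = 0
  [1/3, 1/9, -2/3, 1/3] . pi = 0
  [1, 1, 1, 1] . pi = 1

Solving yields:
  pi_A = 221/825
  pi_B = 63/275
  pi_C = 233/825
  pi_D = 182/825

Verification (pi * P):
  221/825*1/9 + 63/275*4/9 + 233/825*2/9 + 182/825*1/3 = 221/825 = pi_A  (ok)
  221/825*2/9 + 63/275*2/9 + 233/825*1/3 + 182/825*1/9 = 63/275 = pi_B  (ok)
  221/825*1/3 + 63/275*1/9 + 233/825*1/3 + 182/825*1/3 = 233/825 = pi_C  (ok)
  221/825*1/3 + 63/275*2/9 + 233/825*1/9 + 182/825*2/9 = 182/825 = pi_D  (ok)

Answer: 221/825 63/275 233/825 182/825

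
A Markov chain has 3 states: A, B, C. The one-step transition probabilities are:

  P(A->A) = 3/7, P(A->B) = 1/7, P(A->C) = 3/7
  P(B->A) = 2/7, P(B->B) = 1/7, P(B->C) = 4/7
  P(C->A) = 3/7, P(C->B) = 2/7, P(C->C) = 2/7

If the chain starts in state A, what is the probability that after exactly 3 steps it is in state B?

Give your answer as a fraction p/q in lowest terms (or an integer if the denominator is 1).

Computing P^3 by repeated multiplication:
P^1 =
  A: [3/7, 1/7, 3/7]
  B: [2/7, 1/7, 4/7]
  C: [3/7, 2/7, 2/7]
P^2 =
  A: [20/49, 10/49, 19/49]
  B: [20/49, 11/49, 18/49]
  C: [19/49, 9/49, 3/7]
P^3 =
  A: [137/343, 68/343, 138/343]
  B: [136/343, 67/343, 20/49]
  C: [138/343, 10/49, 135/343]

(P^3)[A -> B] = 68/343

Answer: 68/343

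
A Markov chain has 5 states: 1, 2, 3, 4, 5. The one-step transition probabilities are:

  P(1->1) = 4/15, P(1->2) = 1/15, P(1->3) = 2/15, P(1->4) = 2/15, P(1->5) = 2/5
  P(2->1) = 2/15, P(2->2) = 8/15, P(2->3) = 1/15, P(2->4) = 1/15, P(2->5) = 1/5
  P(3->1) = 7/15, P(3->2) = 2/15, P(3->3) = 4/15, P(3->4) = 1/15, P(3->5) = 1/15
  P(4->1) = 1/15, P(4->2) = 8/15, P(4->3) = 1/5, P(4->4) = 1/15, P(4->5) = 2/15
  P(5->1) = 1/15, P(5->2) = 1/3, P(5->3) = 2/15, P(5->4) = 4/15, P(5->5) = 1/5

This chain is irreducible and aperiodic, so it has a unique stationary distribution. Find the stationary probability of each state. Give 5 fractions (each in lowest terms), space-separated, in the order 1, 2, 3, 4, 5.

Answer: 1063/5882 61/173 400/2941 355/2941 1235/5882

Derivation:
The stationary distribution satisfies pi = pi * P, i.e.:
  pi_1 = 4/15*pi_1 + 2/15*pi_2 + 7/15*pi_3 + 1/15*pi_4 + 1/15*pi_5
  pi_2 = 1/15*pi_1 + 8/15*pi_2 + 2/15*pi_3 + 8/15*pi_4 + 1/3*pi_5
  pi_3 = 2/15*pi_1 + 1/15*pi_2 + 4/15*pi_3 + 1/5*pi_4 + 2/15*pi_5
  pi_4 = 2/15*pi_1 + 1/15*pi_2 + 1/15*pi_3 + 1/15*pi_4 + 4/15*pi_5
  pi_5 = 2/5*pi_1 + 1/5*pi_2 + 1/15*pi_3 + 2/15*pi_4 + 1/5*pi_5
with normalization: pi_1 + pi_2 + pi_3 + pi_4 + pi_5 = 1.

Using the first 4 balance equations plus normalization, the linear system A*pi = b is:
  [-11/15, 2/15, 7/15, 1/15, 1/15] . pi = 0
  [1/15, -7/15, 2/15, 8/15, 1/3] . pi = 0
  [2/15, 1/15, -11/15, 1/5, 2/15] . pi = 0
  [2/15, 1/15, 1/15, -14/15, 4/15] . pi = 0
  [1, 1, 1, 1, 1] . pi = 1

Solving yields:
  pi_1 = 1063/5882
  pi_2 = 61/173
  pi_3 = 400/2941
  pi_4 = 355/2941
  pi_5 = 1235/5882

Verification (pi * P):
  1063/5882*4/15 + 61/173*2/15 + 400/2941*7/15 + 355/2941*1/15 + 1235/5882*1/15 = 1063/5882 = pi_1  (ok)
  1063/5882*1/15 + 61/173*8/15 + 400/2941*2/15 + 355/2941*8/15 + 1235/5882*1/3 = 61/173 = pi_2  (ok)
  1063/5882*2/15 + 61/173*1/15 + 400/2941*4/15 + 355/2941*1/5 + 1235/5882*2/15 = 400/2941 = pi_3  (ok)
  1063/5882*2/15 + 61/173*1/15 + 400/2941*1/15 + 355/2941*1/15 + 1235/5882*4/15 = 355/2941 = pi_4  (ok)
  1063/5882*2/5 + 61/173*1/5 + 400/2941*1/15 + 355/2941*2/15 + 1235/5882*1/5 = 1235/5882 = pi_5  (ok)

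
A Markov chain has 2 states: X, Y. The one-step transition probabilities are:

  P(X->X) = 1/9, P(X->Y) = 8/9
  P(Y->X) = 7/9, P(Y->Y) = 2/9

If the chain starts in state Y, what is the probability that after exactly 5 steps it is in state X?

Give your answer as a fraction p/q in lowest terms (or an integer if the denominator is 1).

Computing P^5 by repeated multiplication:
P^1 =
  X: [1/9, 8/9]
  Y: [7/9, 2/9]
P^2 =
  X: [19/27, 8/27]
  Y: [7/27, 20/27]
P^3 =
  X: [25/81, 56/81]
  Y: [49/81, 32/81]
P^4 =
  X: [139/243, 104/243]
  Y: [91/243, 152/243]
P^5 =
  X: [289/729, 440/729]
  Y: [385/729, 344/729]

(P^5)[Y -> X] = 385/729

Answer: 385/729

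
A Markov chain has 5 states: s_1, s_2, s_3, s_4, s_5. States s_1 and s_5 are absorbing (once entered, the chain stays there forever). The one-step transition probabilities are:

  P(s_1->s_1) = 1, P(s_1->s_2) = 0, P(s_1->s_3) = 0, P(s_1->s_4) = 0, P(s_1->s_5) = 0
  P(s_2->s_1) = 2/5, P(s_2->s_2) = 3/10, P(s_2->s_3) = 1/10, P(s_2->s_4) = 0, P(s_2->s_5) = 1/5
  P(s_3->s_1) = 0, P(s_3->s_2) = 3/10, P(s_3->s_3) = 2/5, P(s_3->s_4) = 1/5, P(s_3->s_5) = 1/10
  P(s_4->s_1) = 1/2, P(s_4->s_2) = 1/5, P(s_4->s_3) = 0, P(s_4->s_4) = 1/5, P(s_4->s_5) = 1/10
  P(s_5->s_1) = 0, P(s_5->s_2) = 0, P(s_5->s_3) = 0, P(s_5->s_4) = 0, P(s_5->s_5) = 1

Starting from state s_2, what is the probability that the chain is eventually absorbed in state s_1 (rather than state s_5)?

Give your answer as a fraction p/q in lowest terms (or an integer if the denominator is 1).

Answer: 101/154

Derivation:
Let a_i = P(absorbed in s_1 | start in state i).
Boundary conditions: a_s_1 = 1, a_s_5 = 0.
For each transient state i, a_i = sum_j P(i->j) * a_j:
  a_s_2 = 2/5*a_s_1 + 3/10*a_s_2 + 1/10*a_s_3 + 0*a_s_4 + 1/5*a_s_5
  a_s_3 = 0*a_s_1 + 3/10*a_s_2 + 2/5*a_s_3 + 1/5*a_s_4 + 1/10*a_s_5
  a_s_4 = 1/2*a_s_1 + 1/5*a_s_2 + 0*a_s_3 + 1/5*a_s_4 + 1/10*a_s_5

Substituting a_s_1 = 1 and a_s_5 = 0, rearrange to (I - Q) a = r where r[i] = P(i -> s_1):
  [7/10, -1/10, 0] . (a_s_2, a_s_3, a_s_4) = 2/5
  [-3/10, 3/5, -1/5] . (a_s_2, a_s_3, a_s_4) = 0
  [-1/5, 0, 4/5] . (a_s_2, a_s_3, a_s_4) = 1/2

Solving yields:
  a_s_2 = 101/154
  a_s_3 = 13/22
  a_s_4 = 243/308

Starting state is s_2, so the absorption probability is a_s_2 = 101/154.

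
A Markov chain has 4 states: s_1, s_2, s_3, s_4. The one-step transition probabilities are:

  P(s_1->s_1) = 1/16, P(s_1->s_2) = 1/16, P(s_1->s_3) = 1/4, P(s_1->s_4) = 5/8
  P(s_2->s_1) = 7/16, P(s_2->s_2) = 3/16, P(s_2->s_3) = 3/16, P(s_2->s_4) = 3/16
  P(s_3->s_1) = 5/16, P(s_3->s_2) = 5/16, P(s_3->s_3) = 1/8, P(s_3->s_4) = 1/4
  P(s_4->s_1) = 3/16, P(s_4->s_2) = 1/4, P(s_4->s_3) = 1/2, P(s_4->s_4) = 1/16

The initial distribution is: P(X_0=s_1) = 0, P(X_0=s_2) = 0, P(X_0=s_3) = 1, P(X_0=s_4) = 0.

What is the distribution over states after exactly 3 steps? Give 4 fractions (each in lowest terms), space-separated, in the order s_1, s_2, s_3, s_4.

Propagating the distribution step by step (d_{t+1} = d_t * P):
d_0 = (s_1=0, s_2=0, s_3=1, s_4=0)
  d_1[s_1] = 0*1/16 + 0*7/16 + 1*5/16 + 0*3/16 = 5/16
  d_1[s_2] = 0*1/16 + 0*3/16 + 1*5/16 + 0*1/4 = 5/16
  d_1[s_3] = 0*1/4 + 0*3/16 + 1*1/8 + 0*1/2 = 1/8
  d_1[s_4] = 0*5/8 + 0*3/16 + 1*1/4 + 0*1/16 = 1/4
d_1 = (s_1=5/16, s_2=5/16, s_3=1/8, s_4=1/4)
  d_2[s_1] = 5/16*1/16 + 5/16*7/16 + 1/8*5/16 + 1/4*3/16 = 31/128
  d_2[s_2] = 5/16*1/16 + 5/16*3/16 + 1/8*5/16 + 1/4*1/4 = 23/128
  d_2[s_3] = 5/16*1/4 + 5/16*3/16 + 1/8*1/8 + 1/4*1/2 = 71/256
  d_2[s_4] = 5/16*5/8 + 5/16*3/16 + 1/8*1/4 + 1/4*1/16 = 77/256
d_2 = (s_1=31/128, s_2=23/128, s_3=71/256, s_4=77/256)
  d_3[s_1] = 31/128*1/16 + 23/128*7/16 + 71/256*5/16 + 77/256*3/16 = 485/2048
  d_3[s_2] = 31/128*1/16 + 23/128*3/16 + 71/256*5/16 + 77/256*1/4 = 863/4096
  d_3[s_3] = 31/128*1/4 + 23/128*3/16 + 71/256*1/8 + 77/256*1/2 = 143/512
  d_3[s_4] = 31/128*5/8 + 23/128*3/16 + 71/256*1/4 + 77/256*1/16 = 1119/4096
d_3 = (s_1=485/2048, s_2=863/4096, s_3=143/512, s_4=1119/4096)

Answer: 485/2048 863/4096 143/512 1119/4096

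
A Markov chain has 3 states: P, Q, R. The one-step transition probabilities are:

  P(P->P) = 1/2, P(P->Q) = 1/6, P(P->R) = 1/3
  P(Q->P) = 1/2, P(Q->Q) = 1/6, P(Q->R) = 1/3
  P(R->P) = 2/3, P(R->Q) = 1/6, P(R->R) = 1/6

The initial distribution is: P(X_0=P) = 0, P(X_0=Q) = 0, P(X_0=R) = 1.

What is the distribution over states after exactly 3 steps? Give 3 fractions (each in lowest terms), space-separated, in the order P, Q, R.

Answer: 119/216 1/6 61/216

Derivation:
Propagating the distribution step by step (d_{t+1} = d_t * P):
d_0 = (P=0, Q=0, R=1)
  d_1[P] = 0*1/2 + 0*1/2 + 1*2/3 = 2/3
  d_1[Q] = 0*1/6 + 0*1/6 + 1*1/6 = 1/6
  d_1[R] = 0*1/3 + 0*1/3 + 1*1/6 = 1/6
d_1 = (P=2/3, Q=1/6, R=1/6)
  d_2[P] = 2/3*1/2 + 1/6*1/2 + 1/6*2/3 = 19/36
  d_2[Q] = 2/3*1/6 + 1/6*1/6 + 1/6*1/6 = 1/6
  d_2[R] = 2/3*1/3 + 1/6*1/3 + 1/6*1/6 = 11/36
d_2 = (P=19/36, Q=1/6, R=11/36)
  d_3[P] = 19/36*1/2 + 1/6*1/2 + 11/36*2/3 = 119/216
  d_3[Q] = 19/36*1/6 + 1/6*1/6 + 11/36*1/6 = 1/6
  d_3[R] = 19/36*1/3 + 1/6*1/3 + 11/36*1/6 = 61/216
d_3 = (P=119/216, Q=1/6, R=61/216)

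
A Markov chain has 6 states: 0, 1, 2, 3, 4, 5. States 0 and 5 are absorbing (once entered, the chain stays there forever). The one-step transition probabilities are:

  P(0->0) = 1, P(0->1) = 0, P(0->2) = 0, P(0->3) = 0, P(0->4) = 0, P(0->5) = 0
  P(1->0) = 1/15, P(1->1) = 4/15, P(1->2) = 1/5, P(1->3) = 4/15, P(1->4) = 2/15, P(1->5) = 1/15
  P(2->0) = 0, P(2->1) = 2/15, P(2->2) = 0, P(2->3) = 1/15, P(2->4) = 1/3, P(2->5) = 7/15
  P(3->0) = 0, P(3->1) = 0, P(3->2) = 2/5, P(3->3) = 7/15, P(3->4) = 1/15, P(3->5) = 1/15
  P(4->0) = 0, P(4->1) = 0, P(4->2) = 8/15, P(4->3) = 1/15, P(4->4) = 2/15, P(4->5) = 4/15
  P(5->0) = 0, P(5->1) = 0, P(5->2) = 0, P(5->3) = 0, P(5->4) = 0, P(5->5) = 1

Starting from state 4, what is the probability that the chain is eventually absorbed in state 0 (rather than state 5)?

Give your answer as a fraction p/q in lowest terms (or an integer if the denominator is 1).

Let a_i = P(absorbed in 0 | start in state i).
Boundary conditions: a_0 = 1, a_5 = 0.
For each transient state i, a_i = sum_j P(i->j) * a_j:
  a_1 = 1/15*a_0 + 4/15*a_1 + 1/5*a_2 + 4/15*a_3 + 2/15*a_4 + 1/15*a_5
  a_2 = 0*a_0 + 2/15*a_1 + 0*a_2 + 1/15*a_3 + 1/3*a_4 + 7/15*a_5
  a_3 = 0*a_0 + 0*a_1 + 2/5*a_2 + 7/15*a_3 + 1/15*a_4 + 1/15*a_5
  a_4 = 0*a_0 + 0*a_1 + 8/15*a_2 + 1/15*a_3 + 2/15*a_4 + 4/15*a_5

Substituting a_0 = 1 and a_5 = 0, rearrange to (I - Q) a = r where r[i] = P(i -> 0):
  [11/15, -1/5, -4/15, -2/15] . (a_1, a_2, a_3, a_4) = 1/15
  [-2/15, 1, -1/15, -1/3] . (a_1, a_2, a_3, a_4) = 0
  [0, -2/5, 8/15, -1/15] . (a_1, a_2, a_3, a_4) = 0
  [0, -8/15, -1/15, 13/15] . (a_1, a_2, a_3, a_4) = 0

Solving yields:
  a_1 = 1109/10613
  a_2 = 206/10613
  a_3 = 172/10613
  a_4 = 140/10613

Starting state is 4, so the absorption probability is a_4 = 140/10613.

Answer: 140/10613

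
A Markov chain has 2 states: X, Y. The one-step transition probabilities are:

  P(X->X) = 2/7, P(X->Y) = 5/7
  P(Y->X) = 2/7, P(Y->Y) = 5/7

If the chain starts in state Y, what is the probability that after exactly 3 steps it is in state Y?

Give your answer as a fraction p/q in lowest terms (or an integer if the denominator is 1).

Computing P^3 by repeated multiplication:
P^1 =
  X: [2/7, 5/7]
  Y: [2/7, 5/7]
P^2 =
  X: [2/7, 5/7]
  Y: [2/7, 5/7]
P^3 =
  X: [2/7, 5/7]
  Y: [2/7, 5/7]

(P^3)[Y -> Y] = 5/7

Answer: 5/7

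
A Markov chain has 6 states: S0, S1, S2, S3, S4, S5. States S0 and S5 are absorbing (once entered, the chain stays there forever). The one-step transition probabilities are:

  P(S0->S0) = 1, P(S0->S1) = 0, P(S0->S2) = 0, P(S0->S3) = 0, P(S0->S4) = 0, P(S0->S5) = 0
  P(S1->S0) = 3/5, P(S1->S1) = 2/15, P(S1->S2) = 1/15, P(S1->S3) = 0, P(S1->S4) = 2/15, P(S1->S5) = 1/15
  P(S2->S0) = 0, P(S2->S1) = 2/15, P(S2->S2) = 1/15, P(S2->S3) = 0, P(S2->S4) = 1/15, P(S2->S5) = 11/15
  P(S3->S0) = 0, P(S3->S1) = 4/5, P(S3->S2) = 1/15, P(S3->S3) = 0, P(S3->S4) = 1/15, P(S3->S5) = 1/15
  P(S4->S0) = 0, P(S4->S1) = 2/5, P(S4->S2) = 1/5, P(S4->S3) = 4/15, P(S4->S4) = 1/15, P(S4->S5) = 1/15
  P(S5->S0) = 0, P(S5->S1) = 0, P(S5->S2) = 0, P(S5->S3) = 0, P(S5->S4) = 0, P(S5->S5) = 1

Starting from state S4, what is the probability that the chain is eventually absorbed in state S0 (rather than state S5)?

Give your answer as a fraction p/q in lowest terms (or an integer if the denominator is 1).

Answer: 3654/6449

Derivation:
Let a_i = P(absorbed in S0 | start in state i).
Boundary conditions: a_S0 = 1, a_S5 = 0.
For each transient state i, a_i = sum_j P(i->j) * a_j:
  a_S1 = 3/5*a_S0 + 2/15*a_S1 + 1/15*a_S2 + 0*a_S3 + 2/15*a_S4 + 1/15*a_S5
  a_S2 = 0*a_S0 + 2/15*a_S1 + 1/15*a_S2 + 0*a_S3 + 1/15*a_S4 + 11/15*a_S5
  a_S3 = 0*a_S0 + 4/5*a_S1 + 1/15*a_S2 + 0*a_S3 + 1/15*a_S4 + 1/15*a_S5
  a_S4 = 0*a_S0 + 2/5*a_S1 + 1/5*a_S2 + 4/15*a_S3 + 1/15*a_S4 + 1/15*a_S5

Substituting a_S0 = 1 and a_S5 = 0, rearrange to (I - Q) a = r where r[i] = P(i -> S0):
  [13/15, -1/15, 0, -2/15] . (a_S1, a_S2, a_S3, a_S4) = 3/5
  [-2/15, 14/15, 0, -1/15] . (a_S1, a_S2, a_S3, a_S4) = 0
  [-4/5, -1/15, 1, -1/15] . (a_S1, a_S2, a_S3, a_S4) = 0
  [-2/5, -1/5, -4/15, 14/15] . (a_S1, a_S2, a_S3, a_S4) = 0

Solving yields:
  a_S1 = 5103/6449
  a_S2 = 990/6449
  a_S3 = 4392/6449
  a_S4 = 3654/6449

Starting state is S4, so the absorption probability is a_S4 = 3654/6449.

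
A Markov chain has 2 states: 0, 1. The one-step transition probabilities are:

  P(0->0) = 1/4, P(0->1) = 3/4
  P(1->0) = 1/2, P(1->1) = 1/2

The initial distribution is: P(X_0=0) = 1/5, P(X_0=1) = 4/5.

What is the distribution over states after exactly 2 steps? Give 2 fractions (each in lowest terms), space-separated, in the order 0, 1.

Propagating the distribution step by step (d_{t+1} = d_t * P):
d_0 = (0=1/5, 1=4/5)
  d_1[0] = 1/5*1/4 + 4/5*1/2 = 9/20
  d_1[1] = 1/5*3/4 + 4/5*1/2 = 11/20
d_1 = (0=9/20, 1=11/20)
  d_2[0] = 9/20*1/4 + 11/20*1/2 = 31/80
  d_2[1] = 9/20*3/4 + 11/20*1/2 = 49/80
d_2 = (0=31/80, 1=49/80)

Answer: 31/80 49/80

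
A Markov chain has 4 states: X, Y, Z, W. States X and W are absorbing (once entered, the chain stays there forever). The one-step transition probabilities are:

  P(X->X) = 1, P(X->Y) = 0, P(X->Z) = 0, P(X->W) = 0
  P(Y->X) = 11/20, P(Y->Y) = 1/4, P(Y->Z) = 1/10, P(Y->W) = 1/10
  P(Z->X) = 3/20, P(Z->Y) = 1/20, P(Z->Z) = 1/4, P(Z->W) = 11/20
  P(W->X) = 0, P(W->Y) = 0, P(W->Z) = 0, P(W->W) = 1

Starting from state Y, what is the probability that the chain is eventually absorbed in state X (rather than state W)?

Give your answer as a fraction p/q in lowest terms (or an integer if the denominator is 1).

Answer: 171/223

Derivation:
Let a_i = P(absorbed in X | start in state i).
Boundary conditions: a_X = 1, a_W = 0.
For each transient state i, a_i = sum_j P(i->j) * a_j:
  a_Y = 11/20*a_X + 1/4*a_Y + 1/10*a_Z + 1/10*a_W
  a_Z = 3/20*a_X + 1/20*a_Y + 1/4*a_Z + 11/20*a_W

Substituting a_X = 1 and a_W = 0, rearrange to (I - Q) a = r where r[i] = P(i -> X):
  [3/4, -1/10] . (a_Y, a_Z) = 11/20
  [-1/20, 3/4] . (a_Y, a_Z) = 3/20

Solving yields:
  a_Y = 171/223
  a_Z = 56/223

Starting state is Y, so the absorption probability is a_Y = 171/223.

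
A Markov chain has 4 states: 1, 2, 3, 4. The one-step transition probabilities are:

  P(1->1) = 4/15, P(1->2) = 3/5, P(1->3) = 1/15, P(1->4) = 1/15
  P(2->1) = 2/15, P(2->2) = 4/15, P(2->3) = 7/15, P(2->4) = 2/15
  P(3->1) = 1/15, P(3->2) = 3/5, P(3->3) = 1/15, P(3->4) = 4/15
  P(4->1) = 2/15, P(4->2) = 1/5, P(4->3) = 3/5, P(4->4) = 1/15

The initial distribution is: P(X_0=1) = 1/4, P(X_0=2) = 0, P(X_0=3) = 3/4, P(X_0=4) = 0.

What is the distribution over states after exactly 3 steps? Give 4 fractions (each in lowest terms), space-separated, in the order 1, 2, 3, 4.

Propagating the distribution step by step (d_{t+1} = d_t * P):
d_0 = (1=1/4, 2=0, 3=3/4, 4=0)
  d_1[1] = 1/4*4/15 + 0*2/15 + 3/4*1/15 + 0*2/15 = 7/60
  d_1[2] = 1/4*3/5 + 0*4/15 + 3/4*3/5 + 0*1/5 = 3/5
  d_1[3] = 1/4*1/15 + 0*7/15 + 3/4*1/15 + 0*3/5 = 1/15
  d_1[4] = 1/4*1/15 + 0*2/15 + 3/4*4/15 + 0*1/15 = 13/60
d_1 = (1=7/60, 2=3/5, 3=1/15, 4=13/60)
  d_2[1] = 7/60*4/15 + 3/5*2/15 + 1/15*1/15 + 13/60*2/15 = 13/90
  d_2[2] = 7/60*3/5 + 3/5*4/15 + 1/15*3/5 + 13/60*1/5 = 47/150
  d_2[3] = 7/60*1/15 + 3/5*7/15 + 1/15*1/15 + 13/60*3/5 = 19/45
  d_2[4] = 7/60*1/15 + 3/5*2/15 + 1/15*4/15 + 13/60*1/15 = 3/25
d_2 = (1=13/90, 2=47/150, 3=19/45, 4=3/25)
  d_3[1] = 13/90*4/15 + 47/150*2/15 + 19/45*1/15 + 3/25*2/15 = 28/225
  d_3[2] = 13/90*3/5 + 47/150*4/15 + 19/45*3/5 + 3/25*1/5 = 1007/2250
  d_3[3] = 13/90*1/15 + 47/150*7/15 + 19/45*1/15 + 3/25*3/5 = 32/125
  d_3[4] = 13/90*1/15 + 47/150*2/15 + 19/45*4/15 + 3/25*1/15 = 43/250
d_3 = (1=28/225, 2=1007/2250, 3=32/125, 4=43/250)

Answer: 28/225 1007/2250 32/125 43/250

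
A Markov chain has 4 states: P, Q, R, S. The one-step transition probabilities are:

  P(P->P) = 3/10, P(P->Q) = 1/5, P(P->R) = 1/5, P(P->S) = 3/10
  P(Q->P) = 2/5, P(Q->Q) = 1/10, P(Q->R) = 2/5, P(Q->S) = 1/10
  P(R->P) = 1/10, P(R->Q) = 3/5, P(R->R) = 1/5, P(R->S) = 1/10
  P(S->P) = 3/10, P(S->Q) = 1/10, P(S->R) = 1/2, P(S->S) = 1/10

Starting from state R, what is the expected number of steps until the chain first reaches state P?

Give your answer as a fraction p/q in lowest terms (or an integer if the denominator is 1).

Let h_i = expected steps to first reach P from state i.
Boundary: h_P = 0.
First-step equations for the other states:
  h_Q = 1 + 2/5*h_P + 1/10*h_Q + 2/5*h_R + 1/10*h_S
  h_R = 1 + 1/10*h_P + 3/5*h_Q + 1/5*h_R + 1/10*h_S
  h_S = 1 + 3/10*h_P + 1/10*h_Q + 1/2*h_R + 1/10*h_S

Substituting h_P = 0 and rearranging gives the linear system (I - Q) h = 1:
  [9/10, -2/5, -1/10] . (h_Q, h_R, h_S) = 1
  [-3/5, 4/5, -1/10] . (h_Q, h_R, h_S) = 1
  [-1/10, -1/2, 9/10] . (h_Q, h_R, h_S) = 1

Solving yields:
  h_Q = 80/23
  h_R = 100/23
  h_S = 90/23

Starting state is R, so the expected hitting time is h_R = 100/23.

Answer: 100/23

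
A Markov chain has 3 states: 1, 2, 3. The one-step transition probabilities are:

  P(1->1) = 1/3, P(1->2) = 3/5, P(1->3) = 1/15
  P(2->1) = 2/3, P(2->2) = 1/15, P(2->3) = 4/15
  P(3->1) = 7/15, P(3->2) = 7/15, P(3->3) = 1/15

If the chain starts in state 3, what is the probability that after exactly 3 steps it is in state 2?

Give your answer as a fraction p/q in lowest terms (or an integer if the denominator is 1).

Answer: 1337/3375

Derivation:
Computing P^3 by repeated multiplication:
P^1 =
  1: [1/3, 3/5, 1/15]
  2: [2/3, 1/15, 4/15]
  3: [7/15, 7/15, 1/15]
P^2 =
  1: [122/225, 61/225, 14/75]
  2: [88/225, 119/225, 2/25]
  3: [112/225, 77/225, 4/25]
P^3 =
  1: [1514/3375, 1453/3375, 136/1125]
  2: [1756/3375, 1037/3375, 194/1125]
  3: [1582/3375, 1337/3375, 152/1125]

(P^3)[3 -> 2] = 1337/3375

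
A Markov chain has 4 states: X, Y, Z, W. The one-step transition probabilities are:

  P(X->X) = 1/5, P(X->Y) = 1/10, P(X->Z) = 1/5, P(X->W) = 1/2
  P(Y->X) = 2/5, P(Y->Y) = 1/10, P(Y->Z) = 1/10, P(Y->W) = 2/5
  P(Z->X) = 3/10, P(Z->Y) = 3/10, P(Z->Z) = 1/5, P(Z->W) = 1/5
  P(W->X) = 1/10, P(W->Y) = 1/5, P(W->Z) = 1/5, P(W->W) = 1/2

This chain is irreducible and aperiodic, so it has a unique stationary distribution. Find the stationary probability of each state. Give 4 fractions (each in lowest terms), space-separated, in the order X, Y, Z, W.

Answer: 217/1027 184/1027 187/1027 439/1027

Derivation:
The stationary distribution satisfies pi = pi * P, i.e.:
  pi_X = 1/5*pi_X + 2/5*pi_Y + 3/10*pi_Z + 1/10*pi_W
  pi_Y = 1/10*pi_X + 1/10*pi_Y + 3/10*pi_Z + 1/5*pi_W
  pi_Z = 1/5*pi_X + 1/10*pi_Y + 1/5*pi_Z + 1/5*pi_W
  pi_W = 1/2*pi_X + 2/5*pi_Y + 1/5*pi_Z + 1/2*pi_W
with normalization: pi_X + pi_Y + pi_Z + pi_W = 1.

Using the first 3 balance equations plus normalization, the linear system A*pi = b is:
  [-4/5, 2/5, 3/10, 1/10] . pi = 0
  [1/10, -9/10, 3/10, 1/5] . pi = 0
  [1/5, 1/10, -4/5, 1/5] . pi = 0
  [1, 1, 1, 1] . pi = 1

Solving yields:
  pi_X = 217/1027
  pi_Y = 184/1027
  pi_Z = 187/1027
  pi_W = 439/1027

Verification (pi * P):
  217/1027*1/5 + 184/1027*2/5 + 187/1027*3/10 + 439/1027*1/10 = 217/1027 = pi_X  (ok)
  217/1027*1/10 + 184/1027*1/10 + 187/1027*3/10 + 439/1027*1/5 = 184/1027 = pi_Y  (ok)
  217/1027*1/5 + 184/1027*1/10 + 187/1027*1/5 + 439/1027*1/5 = 187/1027 = pi_Z  (ok)
  217/1027*1/2 + 184/1027*2/5 + 187/1027*1/5 + 439/1027*1/2 = 439/1027 = pi_W  (ok)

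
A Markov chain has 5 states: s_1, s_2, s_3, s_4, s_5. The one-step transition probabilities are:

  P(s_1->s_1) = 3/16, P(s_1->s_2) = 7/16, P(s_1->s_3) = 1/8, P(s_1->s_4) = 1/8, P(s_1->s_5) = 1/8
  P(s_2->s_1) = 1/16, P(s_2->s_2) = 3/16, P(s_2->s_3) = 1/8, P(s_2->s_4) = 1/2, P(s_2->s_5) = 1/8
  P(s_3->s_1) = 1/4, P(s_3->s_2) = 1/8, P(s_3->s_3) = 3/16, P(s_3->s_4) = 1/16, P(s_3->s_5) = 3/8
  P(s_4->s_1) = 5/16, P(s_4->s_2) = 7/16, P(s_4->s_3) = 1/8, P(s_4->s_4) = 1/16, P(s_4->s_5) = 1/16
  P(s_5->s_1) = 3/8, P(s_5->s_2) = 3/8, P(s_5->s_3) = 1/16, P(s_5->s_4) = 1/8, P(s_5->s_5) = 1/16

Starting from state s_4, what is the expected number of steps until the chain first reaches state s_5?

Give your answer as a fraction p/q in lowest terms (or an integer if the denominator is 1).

Let h_i = expected steps to first reach s_5 from state i.
Boundary: h_s_5 = 0.
First-step equations for the other states:
  h_s_1 = 1 + 3/16*h_s_1 + 7/16*h_s_2 + 1/8*h_s_3 + 1/8*h_s_4 + 1/8*h_s_5
  h_s_2 = 1 + 1/16*h_s_1 + 3/16*h_s_2 + 1/8*h_s_3 + 1/2*h_s_4 + 1/8*h_s_5
  h_s_3 = 1 + 1/4*h_s_1 + 1/8*h_s_2 + 3/16*h_s_3 + 1/16*h_s_4 + 3/8*h_s_5
  h_s_4 = 1 + 5/16*h_s_1 + 7/16*h_s_2 + 1/8*h_s_3 + 1/16*h_s_4 + 1/16*h_s_5

Substituting h_s_5 = 0 and rearranging gives the linear system (I - Q) h = 1:
  [13/16, -7/16, -1/8, -1/8] . (h_s_1, h_s_2, h_s_3, h_s_4) = 1
  [-1/16, 13/16, -1/8, -1/2] . (h_s_1, h_s_2, h_s_3, h_s_4) = 1
  [-1/4, -1/8, 13/16, -1/16] . (h_s_1, h_s_2, h_s_3, h_s_4) = 1
  [-5/16, -7/16, -1/8, 15/16] . (h_s_1, h_s_2, h_s_3, h_s_4) = 1

Solving yields:
  h_s_1 = 2720/393
  h_s_2 = 2768/393
  h_s_3 = 656/131
  h_s_4 = 960/131

Starting state is s_4, so the expected hitting time is h_s_4 = 960/131.

Answer: 960/131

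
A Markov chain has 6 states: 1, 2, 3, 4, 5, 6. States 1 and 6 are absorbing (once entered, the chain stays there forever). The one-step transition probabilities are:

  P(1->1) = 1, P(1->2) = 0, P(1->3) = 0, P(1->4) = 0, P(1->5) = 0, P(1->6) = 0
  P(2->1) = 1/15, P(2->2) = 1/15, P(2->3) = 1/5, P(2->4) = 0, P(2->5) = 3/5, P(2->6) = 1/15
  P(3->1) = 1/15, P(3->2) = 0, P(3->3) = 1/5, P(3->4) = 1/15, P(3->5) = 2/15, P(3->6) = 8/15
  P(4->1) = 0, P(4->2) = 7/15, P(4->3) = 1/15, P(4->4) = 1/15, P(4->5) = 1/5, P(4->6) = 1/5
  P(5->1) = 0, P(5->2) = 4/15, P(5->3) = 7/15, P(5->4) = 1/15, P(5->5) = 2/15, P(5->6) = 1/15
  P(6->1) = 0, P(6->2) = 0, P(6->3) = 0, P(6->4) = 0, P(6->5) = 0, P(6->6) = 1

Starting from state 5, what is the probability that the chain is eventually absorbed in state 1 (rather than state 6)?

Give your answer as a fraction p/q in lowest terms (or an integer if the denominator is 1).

Let a_i = P(absorbed in 1 | start in state i).
Boundary conditions: a_1 = 1, a_6 = 0.
For each transient state i, a_i = sum_j P(i->j) * a_j:
  a_2 = 1/15*a_1 + 1/15*a_2 + 1/5*a_3 + 0*a_4 + 3/5*a_5 + 1/15*a_6
  a_3 = 1/15*a_1 + 0*a_2 + 1/5*a_3 + 1/15*a_4 + 2/15*a_5 + 8/15*a_6
  a_4 = 0*a_1 + 7/15*a_2 + 1/15*a_3 + 1/15*a_4 + 1/5*a_5 + 1/5*a_6
  a_5 = 0*a_1 + 4/15*a_2 + 7/15*a_3 + 1/15*a_4 + 2/15*a_5 + 1/15*a_6

Substituting a_1 = 1 and a_6 = 0, rearrange to (I - Q) a = r where r[i] = P(i -> 1):
  [14/15, -1/5, 0, -3/5] . (a_2, a_3, a_4, a_5) = 1/15
  [0, 4/5, -1/15, -2/15] . (a_2, a_3, a_4, a_5) = 1/15
  [-7/15, -1/15, 14/15, -1/5] . (a_2, a_3, a_4, a_5) = 0
  [-4/15, -7/15, -1/15, 13/15] . (a_2, a_3, a_4, a_5) = 0

Solving yields:
  a_2 = 209/1183
  a_3 = 271/2366
  a_4 = 146/1183
  a_5 = 297/2366

Starting state is 5, so the absorption probability is a_5 = 297/2366.

Answer: 297/2366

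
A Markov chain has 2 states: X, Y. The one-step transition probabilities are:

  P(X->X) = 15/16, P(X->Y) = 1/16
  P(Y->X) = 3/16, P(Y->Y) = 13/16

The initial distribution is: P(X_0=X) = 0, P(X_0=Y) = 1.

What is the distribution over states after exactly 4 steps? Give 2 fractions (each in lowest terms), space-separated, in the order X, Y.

Propagating the distribution step by step (d_{t+1} = d_t * P):
d_0 = (X=0, Y=1)
  d_1[X] = 0*15/16 + 1*3/16 = 3/16
  d_1[Y] = 0*1/16 + 1*13/16 = 13/16
d_1 = (X=3/16, Y=13/16)
  d_2[X] = 3/16*15/16 + 13/16*3/16 = 21/64
  d_2[Y] = 3/16*1/16 + 13/16*13/16 = 43/64
d_2 = (X=21/64, Y=43/64)
  d_3[X] = 21/64*15/16 + 43/64*3/16 = 111/256
  d_3[Y] = 21/64*1/16 + 43/64*13/16 = 145/256
d_3 = (X=111/256, Y=145/256)
  d_4[X] = 111/256*15/16 + 145/256*3/16 = 525/1024
  d_4[Y] = 111/256*1/16 + 145/256*13/16 = 499/1024
d_4 = (X=525/1024, Y=499/1024)

Answer: 525/1024 499/1024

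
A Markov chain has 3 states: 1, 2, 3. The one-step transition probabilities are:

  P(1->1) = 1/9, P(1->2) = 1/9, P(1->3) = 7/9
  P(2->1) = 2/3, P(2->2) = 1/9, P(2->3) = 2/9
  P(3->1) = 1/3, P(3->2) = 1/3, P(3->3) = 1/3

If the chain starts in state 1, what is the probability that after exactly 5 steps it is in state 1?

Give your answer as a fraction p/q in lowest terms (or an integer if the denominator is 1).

Answer: 19666/59049

Derivation:
Computing P^5 by repeated multiplication:
P^1 =
  1: [1/9, 1/9, 7/9]
  2: [2/3, 1/9, 2/9]
  3: [1/3, 1/3, 1/3]
P^2 =
  1: [28/81, 23/81, 10/27]
  2: [2/9, 13/81, 50/81]
  3: [10/27, 5/27, 4/9]
P^3 =
  1: [256/729, 47/243, 332/729]
  2: [82/243, 181/729, 302/729]
  3: [76/243, 17/81, 116/243]
P^4 =
  1: [2098/6561, 1393/6561, 3070/6561]
  2: [746/2187, 1333/6561, 2990/6561]
  3: [730/2187, 475/2187, 982/2187]
P^5 =
  1: [19666/59049, 12701/59049, 8894/19683]
  2: [2134/6561, 12541/59049, 27302/59049]
  3: [6526/19683, 4151/19683, 3002/6561]

(P^5)[1 -> 1] = 19666/59049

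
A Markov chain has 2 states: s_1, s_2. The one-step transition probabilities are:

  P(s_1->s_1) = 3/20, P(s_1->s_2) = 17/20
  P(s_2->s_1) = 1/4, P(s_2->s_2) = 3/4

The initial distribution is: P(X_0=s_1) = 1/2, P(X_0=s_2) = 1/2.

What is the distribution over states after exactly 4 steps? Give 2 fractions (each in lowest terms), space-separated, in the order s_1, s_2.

Propagating the distribution step by step (d_{t+1} = d_t * P):
d_0 = (s_1=1/2, s_2=1/2)
  d_1[s_1] = 1/2*3/20 + 1/2*1/4 = 1/5
  d_1[s_2] = 1/2*17/20 + 1/2*3/4 = 4/5
d_1 = (s_1=1/5, s_2=4/5)
  d_2[s_1] = 1/5*3/20 + 4/5*1/4 = 23/100
  d_2[s_2] = 1/5*17/20 + 4/5*3/4 = 77/100
d_2 = (s_1=23/100, s_2=77/100)
  d_3[s_1] = 23/100*3/20 + 77/100*1/4 = 227/1000
  d_3[s_2] = 23/100*17/20 + 77/100*3/4 = 773/1000
d_3 = (s_1=227/1000, s_2=773/1000)
  d_4[s_1] = 227/1000*3/20 + 773/1000*1/4 = 2273/10000
  d_4[s_2] = 227/1000*17/20 + 773/1000*3/4 = 7727/10000
d_4 = (s_1=2273/10000, s_2=7727/10000)

Answer: 2273/10000 7727/10000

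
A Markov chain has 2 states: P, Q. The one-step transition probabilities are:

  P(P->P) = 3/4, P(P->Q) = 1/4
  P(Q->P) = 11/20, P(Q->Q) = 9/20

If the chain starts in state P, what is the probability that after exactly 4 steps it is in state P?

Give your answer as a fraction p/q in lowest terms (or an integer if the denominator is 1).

Answer: 86/125

Derivation:
Computing P^4 by repeated multiplication:
P^1 =
  P: [3/4, 1/4]
  Q: [11/20, 9/20]
P^2 =
  P: [7/10, 3/10]
  Q: [33/50, 17/50]
P^3 =
  P: [69/100, 31/100]
  Q: [341/500, 159/500]
P^4 =
  P: [86/125, 39/125]
  Q: [429/625, 196/625]

(P^4)[P -> P] = 86/125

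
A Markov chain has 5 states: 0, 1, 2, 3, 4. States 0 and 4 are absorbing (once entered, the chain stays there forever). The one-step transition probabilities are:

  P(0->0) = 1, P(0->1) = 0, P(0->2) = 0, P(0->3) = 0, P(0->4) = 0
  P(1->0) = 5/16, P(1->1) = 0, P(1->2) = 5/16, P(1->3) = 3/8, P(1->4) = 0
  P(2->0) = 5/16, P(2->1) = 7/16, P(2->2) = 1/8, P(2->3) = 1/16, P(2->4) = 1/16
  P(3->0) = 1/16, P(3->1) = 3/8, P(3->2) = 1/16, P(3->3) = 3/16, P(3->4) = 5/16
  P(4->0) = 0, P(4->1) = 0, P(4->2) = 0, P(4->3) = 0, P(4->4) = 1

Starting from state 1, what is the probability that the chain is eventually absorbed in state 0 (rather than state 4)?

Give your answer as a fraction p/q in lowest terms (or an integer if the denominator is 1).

Answer: 1349/1865

Derivation:
Let a_i = P(absorbed in 0 | start in state i).
Boundary conditions: a_0 = 1, a_4 = 0.
For each transient state i, a_i = sum_j P(i->j) * a_j:
  a_1 = 5/16*a_0 + 0*a_1 + 5/16*a_2 + 3/8*a_3 + 0*a_4
  a_2 = 5/16*a_0 + 7/16*a_1 + 1/8*a_2 + 1/16*a_3 + 1/16*a_4
  a_3 = 1/16*a_0 + 3/8*a_1 + 1/16*a_2 + 3/16*a_3 + 5/16*a_4

Substituting a_0 = 1 and a_4 = 0, rearrange to (I - Q) a = r where r[i] = P(i -> 0):
  [1, -5/16, -3/8] . (a_1, a_2, a_3) = 5/16
  [-7/16, 7/8, -1/16] . (a_1, a_2, a_3) = 5/16
  [-3/8, -1/16, 13/16] . (a_1, a_2, a_3) = 1/16

Solving yields:
  a_1 = 1349/1865
  a_2 = 1403/1865
  a_3 = 874/1865

Starting state is 1, so the absorption probability is a_1 = 1349/1865.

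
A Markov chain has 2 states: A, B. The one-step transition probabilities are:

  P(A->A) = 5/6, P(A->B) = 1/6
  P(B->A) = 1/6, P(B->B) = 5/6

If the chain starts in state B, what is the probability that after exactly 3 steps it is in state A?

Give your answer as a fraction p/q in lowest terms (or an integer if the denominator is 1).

Answer: 19/54

Derivation:
Computing P^3 by repeated multiplication:
P^1 =
  A: [5/6, 1/6]
  B: [1/6, 5/6]
P^2 =
  A: [13/18, 5/18]
  B: [5/18, 13/18]
P^3 =
  A: [35/54, 19/54]
  B: [19/54, 35/54]

(P^3)[B -> A] = 19/54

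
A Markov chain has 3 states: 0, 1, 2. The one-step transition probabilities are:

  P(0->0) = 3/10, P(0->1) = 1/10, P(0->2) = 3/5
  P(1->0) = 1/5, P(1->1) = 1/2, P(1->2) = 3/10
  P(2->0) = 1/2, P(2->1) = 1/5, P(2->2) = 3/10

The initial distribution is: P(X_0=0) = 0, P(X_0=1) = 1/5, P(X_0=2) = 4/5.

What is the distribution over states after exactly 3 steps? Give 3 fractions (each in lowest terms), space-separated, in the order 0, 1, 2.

Answer: 363/1000 148/625 2001/5000

Derivation:
Propagating the distribution step by step (d_{t+1} = d_t * P):
d_0 = (0=0, 1=1/5, 2=4/5)
  d_1[0] = 0*3/10 + 1/5*1/5 + 4/5*1/2 = 11/25
  d_1[1] = 0*1/10 + 1/5*1/2 + 4/5*1/5 = 13/50
  d_1[2] = 0*3/5 + 1/5*3/10 + 4/5*3/10 = 3/10
d_1 = (0=11/25, 1=13/50, 2=3/10)
  d_2[0] = 11/25*3/10 + 13/50*1/5 + 3/10*1/2 = 167/500
  d_2[1] = 11/25*1/10 + 13/50*1/2 + 3/10*1/5 = 117/500
  d_2[2] = 11/25*3/5 + 13/50*3/10 + 3/10*3/10 = 54/125
d_2 = (0=167/500, 1=117/500, 2=54/125)
  d_3[0] = 167/500*3/10 + 117/500*1/5 + 54/125*1/2 = 363/1000
  d_3[1] = 167/500*1/10 + 117/500*1/2 + 54/125*1/5 = 148/625
  d_3[2] = 167/500*3/5 + 117/500*3/10 + 54/125*3/10 = 2001/5000
d_3 = (0=363/1000, 1=148/625, 2=2001/5000)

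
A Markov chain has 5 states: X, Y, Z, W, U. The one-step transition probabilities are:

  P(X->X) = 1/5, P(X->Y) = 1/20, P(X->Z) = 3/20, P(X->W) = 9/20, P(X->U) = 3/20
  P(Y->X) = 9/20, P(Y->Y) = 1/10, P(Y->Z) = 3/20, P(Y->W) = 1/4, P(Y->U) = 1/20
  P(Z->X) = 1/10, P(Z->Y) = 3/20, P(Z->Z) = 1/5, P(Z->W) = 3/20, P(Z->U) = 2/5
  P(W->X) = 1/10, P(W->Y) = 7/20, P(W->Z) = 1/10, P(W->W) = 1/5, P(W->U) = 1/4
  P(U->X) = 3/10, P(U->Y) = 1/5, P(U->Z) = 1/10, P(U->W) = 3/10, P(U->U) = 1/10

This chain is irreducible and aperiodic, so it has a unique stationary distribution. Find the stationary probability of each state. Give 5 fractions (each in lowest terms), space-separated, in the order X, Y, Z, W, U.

Answer: 45328/203181 37190/203181 27160/203181 56200/203181 37303/203181

Derivation:
The stationary distribution satisfies pi = pi * P, i.e.:
  pi_X = 1/5*pi_X + 9/20*pi_Y + 1/10*pi_Z + 1/10*pi_W + 3/10*pi_U
  pi_Y = 1/20*pi_X + 1/10*pi_Y + 3/20*pi_Z + 7/20*pi_W + 1/5*pi_U
  pi_Z = 3/20*pi_X + 3/20*pi_Y + 1/5*pi_Z + 1/10*pi_W + 1/10*pi_U
  pi_W = 9/20*pi_X + 1/4*pi_Y + 3/20*pi_Z + 1/5*pi_W + 3/10*pi_U
  pi_U = 3/20*pi_X + 1/20*pi_Y + 2/5*pi_Z + 1/4*pi_W + 1/10*pi_U
with normalization: pi_X + pi_Y + pi_Z + pi_W + pi_U = 1.

Using the first 4 balance equations plus normalization, the linear system A*pi = b is:
  [-4/5, 9/20, 1/10, 1/10, 3/10] . pi = 0
  [1/20, -9/10, 3/20, 7/20, 1/5] . pi = 0
  [3/20, 3/20, -4/5, 1/10, 1/10] . pi = 0
  [9/20, 1/4, 3/20, -4/5, 3/10] . pi = 0
  [1, 1, 1, 1, 1] . pi = 1

Solving yields:
  pi_X = 45328/203181
  pi_Y = 37190/203181
  pi_Z = 27160/203181
  pi_W = 56200/203181
  pi_U = 37303/203181

Verification (pi * P):
  45328/203181*1/5 + 37190/203181*9/20 + 27160/203181*1/10 + 56200/203181*1/10 + 37303/203181*3/10 = 45328/203181 = pi_X  (ok)
  45328/203181*1/20 + 37190/203181*1/10 + 27160/203181*3/20 + 56200/203181*7/20 + 37303/203181*1/5 = 37190/203181 = pi_Y  (ok)
  45328/203181*3/20 + 37190/203181*3/20 + 27160/203181*1/5 + 56200/203181*1/10 + 37303/203181*1/10 = 27160/203181 = pi_Z  (ok)
  45328/203181*9/20 + 37190/203181*1/4 + 27160/203181*3/20 + 56200/203181*1/5 + 37303/203181*3/10 = 56200/203181 = pi_W  (ok)
  45328/203181*3/20 + 37190/203181*1/20 + 27160/203181*2/5 + 56200/203181*1/4 + 37303/203181*1/10 = 37303/203181 = pi_U  (ok)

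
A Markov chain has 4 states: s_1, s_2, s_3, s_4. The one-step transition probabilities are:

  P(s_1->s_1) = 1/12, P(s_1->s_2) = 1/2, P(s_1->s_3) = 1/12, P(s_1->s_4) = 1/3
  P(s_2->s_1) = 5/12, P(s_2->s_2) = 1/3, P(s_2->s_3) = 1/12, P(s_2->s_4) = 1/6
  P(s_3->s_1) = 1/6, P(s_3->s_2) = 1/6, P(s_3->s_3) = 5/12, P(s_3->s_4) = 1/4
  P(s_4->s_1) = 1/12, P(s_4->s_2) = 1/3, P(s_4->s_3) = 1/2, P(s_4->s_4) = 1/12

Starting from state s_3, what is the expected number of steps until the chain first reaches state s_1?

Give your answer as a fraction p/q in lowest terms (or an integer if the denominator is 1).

Let h_i = expected steps to first reach s_1 from state i.
Boundary: h_s_1 = 0.
First-step equations for the other states:
  h_s_2 = 1 + 5/12*h_s_1 + 1/3*h_s_2 + 1/12*h_s_3 + 1/6*h_s_4
  h_s_3 = 1 + 1/6*h_s_1 + 1/6*h_s_2 + 5/12*h_s_3 + 1/4*h_s_4
  h_s_4 = 1 + 1/12*h_s_1 + 1/3*h_s_2 + 1/2*h_s_3 + 1/12*h_s_4

Substituting h_s_1 = 0 and rearranging gives the linear system (I - Q) h = 1:
  [2/3, -1/12, -1/6] . (h_s_2, h_s_3, h_s_4) = 1
  [-1/6, 7/12, -1/4] . (h_s_2, h_s_3, h_s_4) = 1
  [-1/3, -1/2, 11/12] . (h_s_2, h_s_3, h_s_4) = 1

Solving yields:
  h_s_2 = 594/179
  h_s_3 = 852/179
  h_s_4 = 876/179

Starting state is s_3, so the expected hitting time is h_s_3 = 852/179.

Answer: 852/179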